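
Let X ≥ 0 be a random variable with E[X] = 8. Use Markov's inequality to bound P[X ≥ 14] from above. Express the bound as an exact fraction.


μ = E[X] = 8, a = 14.
Markov: P[X ≥ 14] ≤ μ/a = (8)/14 = 4/7.
Numerically: ≈ 0.571.
(Since a = 14 > μ = 8.000, the bound 4/7 is < 1 and informative.)

P[X ≥ 14] ≤ 4/7 ≈ 0.571.


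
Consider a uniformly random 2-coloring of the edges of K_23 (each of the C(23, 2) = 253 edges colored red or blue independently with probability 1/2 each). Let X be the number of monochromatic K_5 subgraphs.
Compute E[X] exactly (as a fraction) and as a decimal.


Let X = Σ_S X_S over the C(23, 5) = 33649 subsets S of size 5, where X_S = 1 if the K_5 on S is monochromatic.
For a fixed S, the K_5 on S has C(5, 2) = 10 edges. P[all 10 edges red] = (1/2)^10, and likewise for blue, so P[monochromatic] = 2·(1/2)^10 = 2^{1 − 10} = 1/512.
Summing: E[X] = C(23, 5) · 2^{1 − 10} = 33649 · 1/512 = 33649/512.
Numerically: E[X] ≈ 65.7207.

E[X] = C(23,5)·2^(1−C(5,2)) = 33649/512 ≈ 65.7207.


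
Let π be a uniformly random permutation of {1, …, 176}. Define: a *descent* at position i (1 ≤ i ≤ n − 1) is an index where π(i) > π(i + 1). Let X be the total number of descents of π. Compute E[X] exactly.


Write X = Σ X_I over i = 1, …, 175, with X_I the indicator of one descent.
There are 175 indicators.
For each fixed i, the pair (π(i), π(i+1)) is a uniformly random ordered pair of distinct values from {1, …, 176}; by symmetry P[π(i) > π(i+1)] = 1/2.
By linearity: E[X] = 175 · (1/2) = (176 − 1) · (1/2) = 175/2 ≈ 87.500000.

E[X] = 175/2 = 87.500000.


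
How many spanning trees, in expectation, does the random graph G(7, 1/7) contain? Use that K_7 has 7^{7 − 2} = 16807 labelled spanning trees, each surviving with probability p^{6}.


K_7 has 7^{7 − 2} = 16807 labelled spanning trees.
For each such spanning tree H, let X_H = 1 if all 6 edges of H are present in G. Then P[X_H = 1] = p^{6} = (1/7)^{6} = 1/117649.
Summing the indicators: E[X] = Σ_H E[X_H] = 16807 · p^{6} = 16807 · 1/117649 = 1/7.
Numerically: E[X] ≈ 0.14286.

E[X] = 16807 · (1/7)^{6} = 1/7 ≈ 0.14286.


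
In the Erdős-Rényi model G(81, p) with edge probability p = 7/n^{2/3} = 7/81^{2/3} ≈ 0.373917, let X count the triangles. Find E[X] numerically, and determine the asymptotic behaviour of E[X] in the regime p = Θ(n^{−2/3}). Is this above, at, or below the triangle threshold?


Number of potential triangles: C(81, 3) = 85320.
Each occurs with probability p³ ≈ (0.373917)³ ≈ 5.22786161e-02.
By linearity: E[X] = C(81, 3)·p³ ≈ 85320 · 5.22786161e-02 ≈ 4460.411523.
Since α = 2/3 < 1, p = c/n^{2/3} ≫ 1/n is above the triangle threshold p ~ 1/n. Asymptotically E[X] ~ (c³/6)·n^{3(1−α)} = (7³/6)·n^{1} → ∞; triangles are abundant w.h.p.

E[X] ≈ 4460.411523; in regime p = Θ(1/n^{2/3}) E[X] diverges (above the triangle threshold p ~ 1/n).


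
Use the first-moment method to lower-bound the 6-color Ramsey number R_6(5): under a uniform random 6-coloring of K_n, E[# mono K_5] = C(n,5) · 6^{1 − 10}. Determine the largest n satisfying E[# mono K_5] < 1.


We need C(n, 5) · 6^{1 − 10} < 1, i.e. C(n, 5) < 6^{10 − 1} = 10077696.
Check values of n near the boundary:
  n = 62: C(62, 5) = 6471002; 6471002 < 10077696? YES
  n = 63: C(63, 5) = 7028847; 7028847 < 10077696? YES
  n = 64: C(64, 5) = 7624512; 7624512 < 10077696? YES
  n = 65: C(65, 5) = 8259888; 8259888 < 10077696? YES
  n = 66: C(66, 5) = 8936928; 8936928 < 10077696? YES
  n = 67: C(67, 5) = 9657648; 9657648 < 10077696? YES
  n = 68: C(68, 5) = 10424128; 10424128 < 10077696? NO
The largest n with C(n, 5) < 10077696 is n = 67 (where E[X] = 67067/69984 ≈ 0.9583190). Hence R_6(5) > 67, i.e. R_6(5) ≥ 68.

Largest n = 67; hence R_6(5) > 67.


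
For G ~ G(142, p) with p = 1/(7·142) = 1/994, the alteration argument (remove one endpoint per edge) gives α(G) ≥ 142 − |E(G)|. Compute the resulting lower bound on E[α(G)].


E[|E(G)|] = C(142, 2)·p = 10011 · (1/994) = 141/14.
E[α(G)] ≥ n − E[|E(G)|] = 142 − 141/14 = 1847/14.
Numerically: ≈ 131.9286.
(This is only a lower bound; the true E[α(G)] may be larger.)

E[α(G)] ≥ 1847/14 ≈ 131.9286.


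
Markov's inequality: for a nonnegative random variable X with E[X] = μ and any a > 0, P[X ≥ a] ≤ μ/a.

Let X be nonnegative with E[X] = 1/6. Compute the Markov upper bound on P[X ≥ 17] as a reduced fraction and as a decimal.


μ = E[X] = 1/6, a = 17.
Markov: P[X ≥ 17] ≤ μ/a = (1/6)/17 = 1/102.
Numerically: ≈ 0.00980.
(Since a = 17 > μ = 0.16667, the bound 1/102 is < 1 and informative.)

P[X ≥ 17] ≤ 1/102 ≈ 0.00980.


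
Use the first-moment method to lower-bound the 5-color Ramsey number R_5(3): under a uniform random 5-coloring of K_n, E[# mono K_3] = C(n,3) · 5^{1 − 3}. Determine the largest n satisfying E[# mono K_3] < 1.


We need C(n, 3) · 5^{1 − 3} < 1, i.e. C(n, 3) < 5^{3 − 1} = 25.
Check values of n near the boundary:
  n = 3: C(3, 3) = 1; 1 < 25? YES
  n = 4: C(4, 3) = 4; 4 < 25? YES
  n = 5: C(5, 3) = 10; 10 < 25? YES
  n = 6: C(6, 3) = 20; 20 < 25? YES
  n = 7: C(7, 3) = 35; 35 < 25? NO
The largest n with C(n, 3) < 25 is n = 6 (where E[X] = 4/5 ≈ 0.80000). Hence R_5(3) > 6, i.e. R_5(3) ≥ 7.

Largest n = 6; hence R_5(3) > 6.


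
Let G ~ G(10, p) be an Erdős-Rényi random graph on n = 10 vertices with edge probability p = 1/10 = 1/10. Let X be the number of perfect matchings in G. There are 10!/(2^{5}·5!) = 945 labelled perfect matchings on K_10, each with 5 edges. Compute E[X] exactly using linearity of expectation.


K_10 has 10!/(2^{5}·5!) = 945 labelled perfect matchings.
For each such perfect matching H, let X_H = 1 if all 5 edges of H are present in G. Then P[X_H = 1] = p^{5} = (1/10)^{5} = 1/100000.
By linearity: E[X] = Σ_H E[X_H] = 945 · p^{5} = 945 · 1/100000 = 189/20000.
Numerically: E[X] ≈ 0.00945.

E[X] = 945 · (1/10)^{5} = 189/20000 ≈ 0.00945.


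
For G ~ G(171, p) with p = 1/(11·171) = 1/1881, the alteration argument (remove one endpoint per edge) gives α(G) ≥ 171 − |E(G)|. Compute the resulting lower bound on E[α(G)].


E[|E(G)|] = C(171, 2)·p = 14535 · (1/1881) = 85/11.
E[α(G)] ≥ n − E[|E(G)|] = 171 − 85/11 = 1796/11.
Numerically: ≈ 163.27273.
(This is only a lower bound; the true E[α(G)] may be larger.)

E[α(G)] ≥ 1796/11 ≈ 163.27273.


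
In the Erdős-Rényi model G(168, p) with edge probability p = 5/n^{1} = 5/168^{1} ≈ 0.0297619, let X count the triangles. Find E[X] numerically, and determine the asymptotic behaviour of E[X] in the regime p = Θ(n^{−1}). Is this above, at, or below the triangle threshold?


Number of potential triangles: C(168, 3) = 776216.
Each occurs with probability p³ ≈ (0.0297619)³ ≈ 2.63622314e-05.
By linearity: E[X] = C(168, 3)·p³ ≈ 776216 · 2.63622314e-05 ≈ 20.462786.
Here α = 1, so p = 5/n is exactly at the triangle threshold p ~ 1/n. Asymptotically E[X] → c³/6 = 5³/6 = 125/6 ≈ 20.833333, a bounded constant. In this regime the triangle count is asymptotically Poisson(c³/6).

E[X] ≈ 20.462786; in regime p = Θ(1/n^{1}) E[X] stays bounded (at the triangle threshold p ~ 1/n).


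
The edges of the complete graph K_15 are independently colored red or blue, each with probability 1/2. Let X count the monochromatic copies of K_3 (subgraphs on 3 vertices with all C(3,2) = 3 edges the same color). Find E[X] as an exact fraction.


Let X = Σ_S X_S over the C(15, 3) = 455 subsets S of size 3, where X_S = 1 if the K_3 on S is monochromatic.
For a fixed S, the K_3 on S has C(3, 2) = 3 edges. P[all 3 edges red] = (1/2)^3, and likewise for blue, so P[monochromatic] = 2·(1/2)^3 = 2^{1 − 3} = 1/4.
By linearity of expectation: E[X] = C(15, 3) · 2^{1 − 3} = 455 · 1/4 = 455/4.
Numerically: E[X] ≈ 113.750.

E[X] = C(15,3)·2^(1−C(3,2)) = 455/4 ≈ 113.750.


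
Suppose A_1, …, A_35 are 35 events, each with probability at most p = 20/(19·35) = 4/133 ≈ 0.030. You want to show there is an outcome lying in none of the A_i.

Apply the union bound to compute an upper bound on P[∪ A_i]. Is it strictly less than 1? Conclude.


Union bound: P[∪_{i=1}^{35} A_i] ≤ Σ_i P[A_i] ≤ 35·p = 35·(4/133) = 20/19.
Numerically: 20/19 ≈ 1.053.
Is 20/19 < 1? NO.
Since the bound 20/19 is ≥ 1, the union bound is uninformative here; it does NOT by itself certify existence.

35·p = 20/19 ≈ 1.053; existence NOT certified by the union bound.


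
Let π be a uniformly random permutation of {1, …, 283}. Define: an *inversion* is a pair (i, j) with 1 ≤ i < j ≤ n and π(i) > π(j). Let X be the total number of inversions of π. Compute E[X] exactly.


Write X = Σ X_I over the C(283, 2) = 39903 pairs i < j, with X_I the indicator of one inversion.
There are 39903 indicators.
For each fixed pair i < j, the values π(i) and π(j) are two distinct elements of {1, …, 283} in uniformly random order; by symmetry P[π(i) > π(j)] = 1/2.
By linearity: E[X] = 39903 · (1/2) = C(283, 2) · (1/2) = 39903/2 = 39903/2 ≈ 19951.500.

E[X] = 39903/2 = 19951.500.


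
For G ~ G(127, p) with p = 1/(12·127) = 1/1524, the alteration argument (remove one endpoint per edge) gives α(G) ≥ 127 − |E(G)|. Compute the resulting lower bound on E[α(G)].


E[|E(G)|] = C(127, 2)·p = 8001 · (1/1524) = 21/4.
E[α(G)] ≥ n − E[|E(G)|] = 127 − 21/4 = 487/4.
Numerically: ≈ 121.75000.
(This is only a lower bound; the true E[α(G)] may be larger.)

E[α(G)] ≥ 487/4 ≈ 121.75000.


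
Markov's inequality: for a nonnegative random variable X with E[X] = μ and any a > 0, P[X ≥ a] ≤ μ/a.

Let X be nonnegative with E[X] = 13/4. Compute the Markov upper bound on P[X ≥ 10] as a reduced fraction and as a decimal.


μ = E[X] = 13/4, a = 10.
Markov: P[X ≥ 10] ≤ μ/a = (13/4)/10 = 13/40.
Numerically: ≈ 0.325.
(Since a = 10 > μ = 3.250, the bound 13/40 is < 1 and informative.)

P[X ≥ 10] ≤ 13/40 ≈ 0.325.


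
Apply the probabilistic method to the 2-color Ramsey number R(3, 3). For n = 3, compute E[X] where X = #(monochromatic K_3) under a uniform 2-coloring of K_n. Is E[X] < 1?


E[X] = C(3, 3) · 2^{1 − 3} = 1 · 2^{−2} = 1/4.
As a reduced fraction: E[X] = 1/4 ≈ 0.2500000.
Is E[X] < 1? YES.
Since E[X] < 1, there exists a 2-coloring of K_{3} with no monochromatic K_3; hence R(3, 3) > 3.

E[X] = 1/4 ≈ 0.2500000; E[X] < 1, so R(3, 3) > 3.


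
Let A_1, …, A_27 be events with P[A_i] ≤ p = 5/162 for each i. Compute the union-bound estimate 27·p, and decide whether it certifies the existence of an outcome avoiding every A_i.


Union bound: P[∪_{i=1}^{27} A_i] ≤ Σ_i P[A_i] ≤ 27·p = 27·(5/162) = 5/6.
Numerically: 5/6 ≈ 0.833333.
Is 5/6 < 1? YES.
Since P[∪ A_i] ≤ 5/6 < 1, the complement has P[∩ A_i^c] ≥ 1 − 5/6 = 1/6 > 0, so some outcome avoids every A_i.

27·p = 5/6 ≈ 0.833333; existence CERTIFIED by the union bound.


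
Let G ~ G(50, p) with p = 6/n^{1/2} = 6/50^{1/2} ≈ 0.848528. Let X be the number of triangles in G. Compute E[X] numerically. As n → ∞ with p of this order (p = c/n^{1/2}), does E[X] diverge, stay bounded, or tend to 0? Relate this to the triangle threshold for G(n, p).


Number of potential triangles: C(50, 3) = 19600.
Each occurs with probability p³ ≈ (0.848528)³ ≈ 6.10940259e-01.
By linearity: E[X] = C(50, 3)·p³ ≈ 19600 · 6.10940259e-01 ≈ 11974.429075.
Since α = 1/2 < 1, p = c/n^{1/2} ≫ 1/n is above the triangle threshold p ~ 1/n. Asymptotically E[X] ~ (c³/6)·n^{3(1−α)} = (6³/6)·n^{1.5} → ∞; triangles are abundant w.h.p.

E[X] ≈ 11974.429075; in regime p = Θ(1/n^{1/2}) E[X] diverges (above the triangle threshold p ~ 1/n).


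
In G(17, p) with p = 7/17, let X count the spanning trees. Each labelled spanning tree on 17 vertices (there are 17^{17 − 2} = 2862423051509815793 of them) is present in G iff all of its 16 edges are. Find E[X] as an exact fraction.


K_17 has 17^{17 − 2} = 2862423051509815793 labelled spanning trees.
For each such spanning tree H, let X_H = 1 if all 16 edges of H are present in G. Then P[X_H = 1] = p^{16} = (7/17)^{16} = 33232930569601/48661191875666868481.
Summing the indicators: E[X] = Σ_H E[X_H] = 2862423051509815793 · p^{16} = 2862423051509815793 · 33232930569601/48661191875666868481 = 33232930569601/17.
Numerically: E[X] ≈ 1.95488e+12.

E[X] = 2862423051509815793 · (7/17)^{16} = 33232930569601/17 ≈ 1.95488e+12.


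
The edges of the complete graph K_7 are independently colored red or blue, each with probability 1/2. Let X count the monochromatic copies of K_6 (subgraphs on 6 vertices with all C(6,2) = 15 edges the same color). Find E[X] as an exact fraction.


Let X = Σ_S X_S over the C(7, 6) = 7 subsets S of size 6, where X_S = 1 if the K_6 on S is monochromatic.
For a fixed S, the K_6 on S has C(6, 2) = 15 edges. P[all 15 edges red] = (1/2)^15, and likewise for blue, so P[monochromatic] = 2·(1/2)^15 = 2^{1 − 15} = 1/16384.
Summing: E[X] = C(7, 6) · 2^{1 − 15} = 7 · 1/16384 = 7/16384.
Numerically: E[X] ≈ 0.0004.

E[X] = C(7,6)·2^(1−C(6,2)) = 7/16384 ≈ 0.0004.


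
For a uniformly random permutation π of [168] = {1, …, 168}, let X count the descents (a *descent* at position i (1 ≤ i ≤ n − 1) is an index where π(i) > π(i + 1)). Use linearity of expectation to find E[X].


Write X = Σ X_I over i = 1, …, 167, with X_I the indicator of one descent.
There are 167 indicators.
For each fixed i, the pair (π(i), π(i+1)) is a uniformly random ordered pair of distinct values from {1, …, 168}; by symmetry P[π(i) > π(i+1)] = 1/2.
By linearity: E[X] = 167 · (1/2) = (168 − 1) · (1/2) = 167/2 ≈ 83.50000.

E[X] = 167/2 = 83.50000.


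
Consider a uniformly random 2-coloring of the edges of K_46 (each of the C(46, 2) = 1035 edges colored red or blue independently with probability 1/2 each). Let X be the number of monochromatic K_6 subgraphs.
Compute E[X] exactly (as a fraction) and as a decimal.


Let X = Σ_S X_S over the C(46, 6) = 9366819 subsets S of size 6, where X_S = 1 if the K_6 on S is monochromatic.
For a fixed S, the K_6 on S has C(6, 2) = 15 edges. P[all 15 edges red] = (1/2)^15, and likewise for blue, so P[monochromatic] = 2·(1/2)^15 = 2^{1 − 15} = 1/16384.
By linearity: E[X] = C(46, 6) · 2^{1 − 15} = 9366819 · 1/16384 = 9366819/16384.
Numerically: E[X] ≈ 571.7053.

E[X] = C(46,6)·2^(1−C(6,2)) = 9366819/16384 ≈ 571.7053.


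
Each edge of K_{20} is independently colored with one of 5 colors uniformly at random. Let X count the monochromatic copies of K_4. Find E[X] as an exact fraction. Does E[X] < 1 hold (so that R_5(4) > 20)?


E[X] = C(20, 4) · 5^{1 − 6} = 4845 · 5^{−5} = 4845/3125.
As a reduced fraction: E[X] = 969/625 ≈ 1.550400.
Is E[X] < 1? NO.
Since E[X] ≥ 1, the first-moment bound is inconclusive at n = 20; it does NOT by itself certify R_5(4) > 20.

E[X] = 969/625 ≈ 1.550400; E[X] ≥ 1; first-moment method inconclusive here.


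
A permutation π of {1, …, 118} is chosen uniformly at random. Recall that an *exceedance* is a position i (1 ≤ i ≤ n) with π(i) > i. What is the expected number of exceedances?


Write X = Σ_{i=1}^{118} X_i, where X_i = 1_{π(i) > i}.
For each fixed i, π(i) is uniform over {1, …, 118} (marginal of a uniform permutation), so P[π(i) > i] = (n − i)/n. Summing: Σ_{i=1}^{118} (n − i)/n = (0 + 1 + … + 117)/118 = 118(118 − 1)/(2·118) = (118 − 1)/2.
Hence E[X] = Σ_{i=1}^{118} (118 − i)/118 = 117/2 ≈ 58.5000.

E[X] = 117/2 = 58.5000.


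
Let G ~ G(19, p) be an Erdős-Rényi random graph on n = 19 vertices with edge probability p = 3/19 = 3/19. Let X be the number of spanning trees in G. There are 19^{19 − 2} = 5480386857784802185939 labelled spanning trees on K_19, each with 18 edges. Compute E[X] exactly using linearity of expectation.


K_19 has 19^{19 − 2} = 5480386857784802185939 labelled spanning trees.
For each such spanning tree H, let X_H = 1 if all 18 edges of H are present in G. Then P[X_H = 1] = p^{18} = (3/19)^{18} = 387420489/104127350297911241532841.
Summing the indicators: E[X] = Σ_H E[X_H] = 5480386857784802185939 · p^{18} = 5480386857784802185939 · 387420489/104127350297911241532841 = 387420489/19.
Numerically: E[X] ≈ 2.0391e+07.

E[X] = 5480386857784802185939 · (3/19)^{18} = 387420489/19 ≈ 2.0391e+07.


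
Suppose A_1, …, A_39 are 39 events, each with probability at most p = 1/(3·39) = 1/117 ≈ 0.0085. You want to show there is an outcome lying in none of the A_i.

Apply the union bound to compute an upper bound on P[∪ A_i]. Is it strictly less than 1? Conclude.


Union bound: P[∪_{i=1}^{39} A_i] ≤ Σ_i P[A_i] ≤ 39·p = 39·(1/117) = 1/3.
Numerically: 1/3 ≈ 0.3333.
Is 1/3 < 1? YES.
Since P[∪ A_i] ≤ 1/3 < 1, the complement has P[∩ A_i^c] ≥ 1 − 1/3 = 2/3 > 0, so some outcome avoids every A_i.

39·p = 1/3 ≈ 0.3333; existence CERTIFIED by the union bound.


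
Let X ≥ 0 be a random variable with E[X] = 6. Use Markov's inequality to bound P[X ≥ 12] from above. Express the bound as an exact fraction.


μ = E[X] = 6, a = 12.
Markov: P[X ≥ 12] ≤ μ/a = (6)/12 = 1/2.
Numerically: ≈ 0.500.
(Since a = 12 > μ = 6.000, the bound 1/2 is < 1 and informative.)

P[X ≥ 12] ≤ 1/2 ≈ 0.500.


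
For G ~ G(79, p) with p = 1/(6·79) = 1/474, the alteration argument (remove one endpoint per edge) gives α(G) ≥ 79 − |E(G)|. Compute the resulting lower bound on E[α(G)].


E[|E(G)|] = C(79, 2)·p = 3081 · (1/474) = 13/2.
E[α(G)] ≥ n − E[|E(G)|] = 79 − 13/2 = 145/2.
Numerically: ≈ 72.5000.
(This is only a lower bound; the true E[α(G)] may be larger.)

E[α(G)] ≥ 145/2 ≈ 72.5000.


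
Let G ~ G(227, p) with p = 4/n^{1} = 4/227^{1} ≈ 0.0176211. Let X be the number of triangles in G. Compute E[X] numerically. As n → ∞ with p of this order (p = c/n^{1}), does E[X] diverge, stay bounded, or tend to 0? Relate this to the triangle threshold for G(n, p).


Number of potential triangles: C(227, 3) = 1923825.
Each occurs with probability p³ ≈ (0.0176211)³ ≈ 5.47144959e-06.
By linearity: E[X] = C(227, 3)·p³ ≈ 1923825 · 5.47144959e-06 ≈ 10.526112.
Here α = 1, so p = 4/n is exactly at the triangle threshold p ~ 1/n. Asymptotically E[X] → c³/6 = 4³/6 = 32/3 ≈ 10.666667, a bounded constant. In this regime the triangle count is asymptotically Poisson(c³/6).

E[X] ≈ 10.526112; in regime p = Θ(1/n^{1}) E[X] stays bounded (at the triangle threshold p ~ 1/n).


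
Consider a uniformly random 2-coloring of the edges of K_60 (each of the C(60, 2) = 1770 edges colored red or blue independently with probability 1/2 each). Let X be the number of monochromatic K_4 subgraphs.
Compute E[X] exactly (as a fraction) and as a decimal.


Let X = Σ_S X_S over the C(60, 4) = 487635 subsets S of size 4, where X_S = 1 if the K_4 on S is monochromatic.
For a fixed S, the K_4 on S has C(4, 2) = 6 edges. P[all 6 edges red] = (1/2)^6, and likewise for blue, so P[monochromatic] = 2·(1/2)^6 = 2^{1 − 6} = 1/32.
By linearity: E[X] = C(60, 4) · 2^{1 − 6} = 487635 · 1/32 = 487635/32.
Numerically: E[X] ≈ 15238.593750.

E[X] = C(60,4)·2^(1−C(4,2)) = 487635/32 ≈ 15238.593750.


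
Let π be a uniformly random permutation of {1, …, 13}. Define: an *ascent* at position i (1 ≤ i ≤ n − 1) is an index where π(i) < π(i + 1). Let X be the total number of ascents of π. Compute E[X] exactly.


Write X = Σ X_I over i = 1, …, 12, with X_I the indicator of one ascent.
There are 12 indicators.
For each fixed i, the pair (π(i), π(i+1)) is a uniformly random ordered pair of distinct values from {1, …, 13}; by symmetry P[π(i) < π(i+1)] = 1/2.
By linearity: E[X] = 12 · (1/2) = (13 − 1) · (1/2) = 6 ≈ 6.000.

E[X] = 6 = 6.000.


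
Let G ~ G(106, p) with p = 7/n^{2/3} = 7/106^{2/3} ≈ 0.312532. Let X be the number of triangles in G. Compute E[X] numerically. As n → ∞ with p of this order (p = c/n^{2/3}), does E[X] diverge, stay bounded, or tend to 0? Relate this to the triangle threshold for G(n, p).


Number of potential triangles: C(106, 3) = 192920.
Each occurs with probability p³ ≈ (0.312532)³ ≈ 3.05268779e-02.
By linearity: E[X] = C(106, 3)·p³ ≈ 192920 · 3.05268779e-02 ≈ 5889.245283.
Since α = 2/3 < 1, p = c/n^{2/3} ≫ 1/n is above the triangle threshold p ~ 1/n. Asymptotically E[X] ~ (c³/6)·n^{3(1−α)} = (7³/6)·n^{1} → ∞; triangles are abundant w.h.p.

E[X] ≈ 5889.245283; in regime p = Θ(1/n^{2/3}) E[X] diverges (above the triangle threshold p ~ 1/n).


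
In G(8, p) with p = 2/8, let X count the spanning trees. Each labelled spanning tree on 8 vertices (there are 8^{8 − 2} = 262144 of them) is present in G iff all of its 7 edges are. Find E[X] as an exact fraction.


K_8 has 8^{8 − 2} = 262144 labelled spanning trees.
For each such spanning tree H, let X_H = 1 if all 7 edges of H are present in G. Then P[X_H = 1] = p^{7} = (1/4)^{7} = 1/16384.
By linearity of expectation: E[X] = Σ_H E[X_H] = 262144 · p^{7} = 262144 · 1/16384 = 16.
Numerically: E[X] ≈ 16.

E[X] = 262144 · (1/4)^{7} = 16 ≈ 16.


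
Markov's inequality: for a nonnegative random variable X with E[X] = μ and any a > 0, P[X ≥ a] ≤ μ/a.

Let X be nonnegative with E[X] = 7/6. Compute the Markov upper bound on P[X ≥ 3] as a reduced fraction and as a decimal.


μ = E[X] = 7/6, a = 3.
Markov: P[X ≥ 3] ≤ μ/a = (7/6)/3 = 7/18.
Numerically: ≈ 0.389.
(Since a = 3 > μ = 1.167, the bound 7/18 is < 1 and informative.)

P[X ≥ 3] ≤ 7/18 ≈ 0.389.


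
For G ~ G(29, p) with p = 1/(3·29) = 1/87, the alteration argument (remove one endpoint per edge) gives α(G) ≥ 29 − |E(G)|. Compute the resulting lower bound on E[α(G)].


E[|E(G)|] = C(29, 2)·p = 406 · (1/87) = 14/3.
E[α(G)] ≥ n − E[|E(G)|] = 29 − 14/3 = 73/3.
Numerically: ≈ 24.333.
(This is only a lower bound; the true E[α(G)] may be larger.)

E[α(G)] ≥ 73/3 ≈ 24.333.


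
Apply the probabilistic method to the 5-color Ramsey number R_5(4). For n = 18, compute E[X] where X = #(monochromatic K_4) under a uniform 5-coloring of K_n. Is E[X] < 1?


E[X] = C(18, 4) · 5^{1 − 6} = 3060 · 5^{−5} = 3060/3125.
As a reduced fraction: E[X] = 612/625 ≈ 0.9792000.
Is E[X] < 1? YES.
Since E[X] < 1, there exists a 5-coloring of K_{18} with no monochromatic K_4; hence R_5(4) > 18.

E[X] = 612/625 ≈ 0.9792000; E[X] < 1, so R_5(4) > 18.


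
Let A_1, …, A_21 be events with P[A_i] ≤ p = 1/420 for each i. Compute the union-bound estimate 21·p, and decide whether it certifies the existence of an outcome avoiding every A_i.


Union bound: P[∪_{i=1}^{21} A_i] ≤ Σ_i P[A_i] ≤ 21·p = 21·(1/420) = 1/20.
Numerically: 1/20 ≈ 0.0500.
Is 1/20 < 1? YES.
Since P[∪ A_i] ≤ 1/20 < 1, the complement has P[∩ A_i^c] ≥ 1 − 1/20 = 19/20 > 0, so some outcome avoids every A_i.

21·p = 1/20 ≈ 0.0500; existence CERTIFIED by the union bound.


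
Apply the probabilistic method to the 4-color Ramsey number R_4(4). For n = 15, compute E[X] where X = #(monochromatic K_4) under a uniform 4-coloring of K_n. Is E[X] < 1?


E[X] = C(15, 4) · 4^{1 − 6} = 1365 · 4^{−5} = 1365/1024.
As a reduced fraction: E[X] = 1365/1024 ≈ 1.333.
Is E[X] < 1? NO.
Since E[X] ≥ 1, the first-moment bound is inconclusive at n = 15; it does NOT by itself certify R_4(4) > 15.

E[X] = 1365/1024 ≈ 1.333; E[X] ≥ 1; first-moment method inconclusive here.


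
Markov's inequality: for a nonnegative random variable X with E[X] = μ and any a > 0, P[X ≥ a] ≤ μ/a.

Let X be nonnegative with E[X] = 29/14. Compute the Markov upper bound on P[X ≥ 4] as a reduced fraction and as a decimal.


μ = E[X] = 29/14, a = 4.
Markov: P[X ≥ 4] ≤ μ/a = (29/14)/4 = 29/56.
Numerically: ≈ 0.517857.
(Since a = 4 > μ = 2.071429, the bound 29/56 is < 1 and informative.)

P[X ≥ 4] ≤ 29/56 ≈ 0.517857.


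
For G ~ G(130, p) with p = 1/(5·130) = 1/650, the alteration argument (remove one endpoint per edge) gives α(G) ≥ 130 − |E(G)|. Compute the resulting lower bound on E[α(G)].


E[|E(G)|] = C(130, 2)·p = 8385 · (1/650) = 129/10.
E[α(G)] ≥ n − E[|E(G)|] = 130 − 129/10 = 1171/10.
Numerically: ≈ 117.1000.
(This is only a lower bound; the true E[α(G)] may be larger.)

E[α(G)] ≥ 1171/10 ≈ 117.1000.


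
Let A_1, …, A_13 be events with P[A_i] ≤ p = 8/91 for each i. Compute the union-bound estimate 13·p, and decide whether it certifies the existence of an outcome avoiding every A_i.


Union bound: P[∪_{i=1}^{13} A_i] ≤ Σ_i P[A_i] ≤ 13·p = 13·(8/91) = 8/7.
Numerically: 8/7 ≈ 1.142857.
Is 8/7 < 1? NO.
Since the bound 8/7 is ≥ 1, the union bound is uninformative here; it does NOT by itself certify existence.

13·p = 8/7 ≈ 1.142857; existence NOT certified by the union bound.


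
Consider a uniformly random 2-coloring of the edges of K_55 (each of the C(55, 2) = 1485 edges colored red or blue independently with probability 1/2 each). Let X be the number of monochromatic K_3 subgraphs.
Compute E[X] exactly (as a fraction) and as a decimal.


Let X = Σ_S X_S over the C(55, 3) = 26235 subsets S of size 3, where X_S = 1 if the K_3 on S is monochromatic.
For a fixed S, the K_3 on S has C(3, 2) = 3 edges. P[all 3 edges red] = (1/2)^3, and likewise for blue, so P[monochromatic] = 2·(1/2)^3 = 2^{1 − 3} = 1/4.
By linearity of expectation: E[X] = C(55, 3) · 2^{1 − 3} = 26235 · 1/4 = 26235/4.
Numerically: E[X] ≈ 6558.75000.

E[X] = C(55,3)·2^(1−C(3,2)) = 26235/4 ≈ 6558.75000.


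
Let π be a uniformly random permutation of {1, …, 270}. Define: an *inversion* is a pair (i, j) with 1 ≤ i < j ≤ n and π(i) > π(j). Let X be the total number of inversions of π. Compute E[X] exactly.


Write X = Σ X_I over the C(270, 2) = 36315 pairs i < j, with X_I the indicator of one inversion.
There are 36315 indicators.
For each fixed pair i < j, the values π(i) and π(j) are two distinct elements of {1, …, 270} in uniformly random order; by symmetry P[π(i) > π(j)] = 1/2.
By linearity: E[X] = 36315 · (1/2) = C(270, 2) · (1/2) = 36315/2 = 36315/2 ≈ 18157.500.

E[X] = 36315/2 = 18157.500.


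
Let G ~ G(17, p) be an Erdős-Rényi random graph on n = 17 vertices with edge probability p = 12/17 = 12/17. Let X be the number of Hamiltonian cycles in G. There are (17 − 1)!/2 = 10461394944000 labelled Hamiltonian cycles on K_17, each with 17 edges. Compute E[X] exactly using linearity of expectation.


K_17 has (17 − 1)!/2 = 10461394944000 labelled Hamiltonian cycles.
For each such Hamiltonian cycle H, let X_H = 1 if all 17 edges of H are present in G. Then P[X_H = 1] = p^{17} = (12/17)^{17} = 2218611106740436992/827240261886336764177.
By linearity: E[X] = Σ_H E[X_H] = 10461394944000 · p^{17} = 10461394944000 · 2218611106740436992/827240261886336764177 = 23209767014756651868459368448000/827240261886336764177.
Numerically: E[X] ≈ 2.81e+10.

E[X] = 10461394944000 · (12/17)^{17} = 23209767014756651868459368448000/827240261886336764177 ≈ 2.81e+10.


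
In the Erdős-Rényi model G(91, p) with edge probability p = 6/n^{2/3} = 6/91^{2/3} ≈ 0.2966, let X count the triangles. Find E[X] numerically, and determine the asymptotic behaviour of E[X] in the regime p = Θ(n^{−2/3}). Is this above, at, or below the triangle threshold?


Number of potential triangles: C(91, 3) = 121485.
Each occurs with probability p³ ≈ (0.2966)³ ≈ 2.608381e-02.
By linearity: E[X] = C(91, 3)·p³ ≈ 121485 · 2.608381e-02 ≈ 3168.7912.
Since α = 2/3 < 1, p = c/n^{2/3} ≫ 1/n is above the triangle threshold p ~ 1/n. Asymptotically E[X] ~ (c³/6)·n^{3(1−α)} = (6³/6)·n^{1} → ∞; triangles are abundant w.h.p.

E[X] ≈ 3168.7912; in regime p = Θ(1/n^{2/3}) E[X] diverges (above the triangle threshold p ~ 1/n).


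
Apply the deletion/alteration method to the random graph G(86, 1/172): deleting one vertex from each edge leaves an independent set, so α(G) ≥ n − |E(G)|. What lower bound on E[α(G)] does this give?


E[|E(G)|] = C(86, 2)·p = 3655 · (1/172) = 85/4.
E[α(G)] ≥ n − E[|E(G)|] = 86 − 85/4 = 259/4.
Numerically: ≈ 64.750.
(This is only a lower bound; the true E[α(G)] may be larger.)

E[α(G)] ≥ 259/4 ≈ 64.750.


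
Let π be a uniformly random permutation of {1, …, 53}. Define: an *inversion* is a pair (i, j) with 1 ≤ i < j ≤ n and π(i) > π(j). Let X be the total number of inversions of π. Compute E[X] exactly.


Write X = Σ X_I over the C(53, 2) = 1378 pairs i < j, with X_I the indicator of one inversion.
There are 1378 indicators.
For each fixed pair i < j, the values π(i) and π(j) are two distinct elements of {1, …, 53} in uniformly random order; by symmetry P[π(i) > π(j)] = 1/2.
By linearity: E[X] = 1378 · (1/2) = C(53, 2) · (1/2) = 1378/2 = 689 ≈ 689.0000.

E[X] = 689 = 689.0000.


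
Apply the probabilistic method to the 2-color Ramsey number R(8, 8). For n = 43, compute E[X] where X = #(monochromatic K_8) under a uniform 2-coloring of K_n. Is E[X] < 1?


E[X] = C(43, 8) · 2^{1 − 28} = 145008513 · 2^{−27} = 145008513/134217728.
As a reduced fraction: E[X] = 145008513/134217728 ≈ 1.080.
Is E[X] < 1? NO.
Since E[X] ≥ 1, the first-moment bound is inconclusive at n = 43; it does NOT by itself certify R(8, 8) > 43.

E[X] = 145008513/134217728 ≈ 1.080; E[X] ≥ 1; first-moment method inconclusive here.


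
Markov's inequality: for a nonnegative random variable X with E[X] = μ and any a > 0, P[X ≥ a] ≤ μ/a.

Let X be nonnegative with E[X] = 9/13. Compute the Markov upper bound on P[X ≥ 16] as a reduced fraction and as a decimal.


μ = E[X] = 9/13, a = 16.
Markov: P[X ≥ 16] ≤ μ/a = (9/13)/16 = 9/208.
Numerically: ≈ 0.0433.
(Since a = 16 > μ = 0.6923, the bound 9/208 is < 1 and informative.)

P[X ≥ 16] ≤ 9/208 ≈ 0.0433.


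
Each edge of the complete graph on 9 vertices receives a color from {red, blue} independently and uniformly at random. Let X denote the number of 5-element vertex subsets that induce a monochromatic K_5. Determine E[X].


Let X = Σ_S X_S over the C(9, 5) = 126 subsets S of size 5, where X_S = 1 if the K_5 on S is monochromatic.
For a fixed S, the K_5 on S has C(5, 2) = 10 edges. P[all 10 edges red] = (1/2)^10, and likewise for blue, so P[monochromatic] = 2·(1/2)^10 = 2^{1 − 10} = 1/512.
Summing: E[X] = C(9, 5) · 2^{1 − 10} = 126 · 1/512 = 63/256.
Numerically: E[X] ≈ 0.24609.

E[X] = C(9,5)·2^(1−C(5,2)) = 63/256 ≈ 0.24609.


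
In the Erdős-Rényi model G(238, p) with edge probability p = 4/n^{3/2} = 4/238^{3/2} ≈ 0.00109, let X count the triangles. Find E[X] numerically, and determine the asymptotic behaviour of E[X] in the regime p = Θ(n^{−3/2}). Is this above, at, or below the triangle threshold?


Number of potential triangles: C(238, 3) = 2218636.
Each occurs with probability p³ ≈ (0.00109)³ ≈ 1.29296e-09.
By linearity: E[X] = C(238, 3)·p³ ≈ 2218636 · 1.29296e-09 ≈ 0.003.
Since α = 3/2 > 1, p = c/n^{3/2} = o(1/n) is below the triangle threshold p ~ 1/n. Asymptotically E[X] ~ (c³/6)·n^{3(1−α)} = (4³/6)·n^{-1.5} → 0, so by Markov's inequality G has no triangles w.h.p.

E[X] ≈ 0.003; in regime p = Θ(1/n^{3/2}) E[X] tends to 0 (below the triangle threshold p ~ 1/n).


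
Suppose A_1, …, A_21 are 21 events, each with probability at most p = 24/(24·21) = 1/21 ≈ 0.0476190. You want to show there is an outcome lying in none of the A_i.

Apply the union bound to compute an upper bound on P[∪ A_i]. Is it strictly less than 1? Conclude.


Union bound: P[∪_{i=1}^{21} A_i] ≤ Σ_i P[A_i] ≤ 21·p = 21·(1/21) = 1.
Numerically: 1 ≈ 1.0000000.
Is 1 < 1? NO.
Since the bound 1 is ≥ 1, the union bound is uninformative here; it does NOT by itself certify existence.

21·p = 1 ≈ 1.0000000; existence NOT certified by the union bound.


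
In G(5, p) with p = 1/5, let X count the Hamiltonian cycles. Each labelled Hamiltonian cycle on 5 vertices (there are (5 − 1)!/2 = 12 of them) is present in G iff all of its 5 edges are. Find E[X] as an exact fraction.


K_5 has (5 − 1)!/2 = 12 labelled Hamiltonian cycles.
For each such Hamiltonian cycle H, let X_H = 1 if all 5 edges of H are present in G. Then P[X_H = 1] = p^{5} = (1/5)^{5} = 1/3125.
By linearity of expectation: E[X] = Σ_H E[X_H] = 12 · p^{5} = 12 · 1/3125 = 12/3125.
Numerically: E[X] ≈ 0.00384.

E[X] = 12 · (1/5)^{5} = 12/3125 ≈ 0.00384.


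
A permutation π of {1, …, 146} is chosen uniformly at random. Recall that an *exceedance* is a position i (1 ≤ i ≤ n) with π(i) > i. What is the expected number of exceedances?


Write X = Σ_{i=1}^{146} X_i, where X_i = 1_{π(i) > i}.
For each fixed i, π(i) is uniform over {1, …, 146} (marginal of a uniform permutation), so P[π(i) > i] = (n − i)/n. Summing: Σ_{i=1}^{146} (n − i)/n = (0 + 1 + … + 145)/146 = 146(146 − 1)/(2·146) = (146 − 1)/2.
Hence E[X] = Σ_{i=1}^{146} (146 − i)/146 = 145/2 ≈ 72.500.

E[X] = 145/2 = 72.500.


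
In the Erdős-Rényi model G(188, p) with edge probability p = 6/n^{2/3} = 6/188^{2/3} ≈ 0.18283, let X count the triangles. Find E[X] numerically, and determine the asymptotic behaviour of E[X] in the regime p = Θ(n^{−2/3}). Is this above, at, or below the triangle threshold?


Number of potential triangles: C(188, 3) = 1089836.
Each occurs with probability p³ ≈ (0.18283)³ ≈ 6.1113626e-03.
By linearity: E[X] = C(188, 3)·p³ ≈ 1089836 · 6.1113626e-03 ≈ 6660.38298.
Since α = 2/3 < 1, p = c/n^{2/3} ≫ 1/n is above the triangle threshold p ~ 1/n. Asymptotically E[X] ~ (c³/6)·n^{3(1−α)} = (6³/6)·n^{1} → ∞; triangles are abundant w.h.p.

E[X] ≈ 6660.38298; in regime p = Θ(1/n^{2/3}) E[X] diverges (above the triangle threshold p ~ 1/n).


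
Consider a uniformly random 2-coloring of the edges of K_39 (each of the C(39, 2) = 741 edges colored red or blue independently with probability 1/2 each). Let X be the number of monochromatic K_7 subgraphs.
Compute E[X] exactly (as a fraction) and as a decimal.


Let X = Σ_S X_S over the C(39, 7) = 15380937 subsets S of size 7, where X_S = 1 if the K_7 on S is monochromatic.
For a fixed S, the K_7 on S has C(7, 2) = 21 edges. P[all 21 edges red] = (1/2)^21, and likewise for blue, so P[monochromatic] = 2·(1/2)^21 = 2^{1 − 21} = 1/1048576.
By linearity of expectation: E[X] = C(39, 7) · 2^{1 − 21} = 15380937 · 1/1048576 = 15380937/1048576.
Numerically: E[X] ≈ 14.66840.

E[X] = C(39,7)·2^(1−C(7,2)) = 15380937/1048576 ≈ 14.66840.


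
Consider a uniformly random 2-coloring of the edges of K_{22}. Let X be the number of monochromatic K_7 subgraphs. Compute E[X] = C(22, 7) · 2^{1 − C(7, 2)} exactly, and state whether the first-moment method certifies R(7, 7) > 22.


E[X] = C(22, 7) · 2^{1 − 21} = 170544 · 2^{−20} = 170544/1048576.
As a reduced fraction: E[X] = 10659/65536 ≈ 0.1626.
Is E[X] < 1? YES.
Since E[X] < 1, there exists a 2-coloring of K_{22} with no monochromatic K_7; hence R(7, 7) > 22.

E[X] = 10659/65536 ≈ 0.1626; E[X] < 1, so R(7, 7) > 22.


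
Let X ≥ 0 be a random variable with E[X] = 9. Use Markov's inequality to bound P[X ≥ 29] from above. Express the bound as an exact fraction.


μ = E[X] = 9, a = 29.
Markov: P[X ≥ 29] ≤ μ/a = (9)/29 = 9/29.
Numerically: ≈ 0.310.
(Since a = 29 > μ = 9.000, the bound 9/29 is < 1 and informative.)

P[X ≥ 29] ≤ 9/29 ≈ 0.310.


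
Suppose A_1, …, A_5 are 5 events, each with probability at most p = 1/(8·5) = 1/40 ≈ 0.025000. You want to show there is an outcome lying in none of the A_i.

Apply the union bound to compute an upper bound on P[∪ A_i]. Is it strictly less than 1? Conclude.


Union bound: P[∪_{i=1}^{5} A_i] ≤ Σ_i P[A_i] ≤ 5·p = 5·(1/40) = 1/8.
Numerically: 1/8 ≈ 0.125000.
Is 1/8 < 1? YES.
Since P[∪ A_i] ≤ 1/8 < 1, the complement has P[∩ A_i^c] ≥ 1 − 1/8 = 7/8 > 0, so some outcome avoids every A_i.

5·p = 1/8 ≈ 0.125000; existence CERTIFIED by the union bound.


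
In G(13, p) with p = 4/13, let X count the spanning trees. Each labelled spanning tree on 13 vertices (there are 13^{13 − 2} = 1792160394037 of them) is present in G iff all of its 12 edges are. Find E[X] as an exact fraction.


K_13 has 13^{13 − 2} = 1792160394037 labelled spanning trees.
For each such spanning tree H, let X_H = 1 if all 12 edges of H are present in G. Then P[X_H = 1] = p^{12} = (4/13)^{12} = 16777216/23298085122481.
Summing the indicators: E[X] = Σ_H E[X_H] = 1792160394037 · p^{12} = 1792160394037 · 16777216/23298085122481 = 16777216/13.
Numerically: E[X] ≈ 1.29056e+06.

E[X] = 1792160394037 · (4/13)^{12} = 16777216/13 ≈ 1.29056e+06.


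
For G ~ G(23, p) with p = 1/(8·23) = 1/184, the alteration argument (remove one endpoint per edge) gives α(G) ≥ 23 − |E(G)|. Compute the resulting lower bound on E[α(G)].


E[|E(G)|] = C(23, 2)·p = 253 · (1/184) = 11/8.
E[α(G)] ≥ n − E[|E(G)|] = 23 − 11/8 = 173/8.
Numerically: ≈ 21.625000.
(This is only a lower bound; the true E[α(G)] may be larger.)

E[α(G)] ≥ 173/8 ≈ 21.625000.


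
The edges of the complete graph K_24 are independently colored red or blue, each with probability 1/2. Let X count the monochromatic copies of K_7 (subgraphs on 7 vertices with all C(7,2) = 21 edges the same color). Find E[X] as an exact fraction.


Let X = Σ_S X_S over the C(24, 7) = 346104 subsets S of size 7, where X_S = 1 if the K_7 on S is monochromatic.
For a fixed S, the K_7 on S has C(7, 2) = 21 edges. P[all 21 edges red] = (1/2)^21, and likewise for blue, so P[monochromatic] = 2·(1/2)^21 = 2^{1 − 21} = 1/1048576.
By linearity of expectation: E[X] = C(24, 7) · 2^{1 − 21} = 346104 · 1/1048576 = 43263/131072.
Numerically: E[X] ≈ 0.33007.

E[X] = C(24,7)·2^(1−C(7,2)) = 43263/131072 ≈ 0.33007.


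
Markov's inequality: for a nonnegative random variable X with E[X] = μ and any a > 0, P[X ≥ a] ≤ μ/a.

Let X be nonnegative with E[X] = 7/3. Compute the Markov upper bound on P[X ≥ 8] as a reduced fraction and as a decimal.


μ = E[X] = 7/3, a = 8.
Markov: P[X ≥ 8] ≤ μ/a = (7/3)/8 = 7/24.
Numerically: ≈ 0.29167.
(Since a = 8 > μ = 2.33333, the bound 7/24 is < 1 and informative.)

P[X ≥ 8] ≤ 7/24 ≈ 0.29167.


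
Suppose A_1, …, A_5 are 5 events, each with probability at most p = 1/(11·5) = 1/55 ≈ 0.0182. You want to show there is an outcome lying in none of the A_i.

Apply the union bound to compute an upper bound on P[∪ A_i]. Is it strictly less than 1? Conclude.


Union bound: P[∪_{i=1}^{5} A_i] ≤ Σ_i P[A_i] ≤ 5·p = 5·(1/55) = 1/11.
Numerically: 1/11 ≈ 0.0909.
Is 1/11 < 1? YES.
Since P[∪ A_i] ≤ 1/11 < 1, the complement has P[∩ A_i^c] ≥ 1 − 1/11 = 10/11 > 0, so some outcome avoids every A_i.

5·p = 1/11 ≈ 0.0909; existence CERTIFIED by the union bound.


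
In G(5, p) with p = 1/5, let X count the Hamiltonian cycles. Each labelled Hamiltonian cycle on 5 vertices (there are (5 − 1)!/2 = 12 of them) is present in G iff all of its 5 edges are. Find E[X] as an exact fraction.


K_5 has (5 − 1)!/2 = 12 labelled Hamiltonian cycles.
For each such Hamiltonian cycle H, let X_H = 1 if all 5 edges of H are present in G. Then P[X_H = 1] = p^{5} = (1/5)^{5} = 1/3125.
By linearity: E[X] = Σ_H E[X_H] = 12 · p^{5} = 12 · 1/3125 = 12/3125.
Numerically: E[X] ≈ 0.00384.

E[X] = 12 · (1/5)^{5} = 12/3125 ≈ 0.00384.


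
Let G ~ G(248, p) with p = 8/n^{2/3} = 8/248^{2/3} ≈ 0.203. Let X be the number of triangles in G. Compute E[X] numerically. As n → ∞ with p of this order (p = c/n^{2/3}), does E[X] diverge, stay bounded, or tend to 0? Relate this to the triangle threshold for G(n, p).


Number of potential triangles: C(248, 3) = 2511496.
Each occurs with probability p³ ≈ (0.203)³ ≈ 8.32466e-03.
By linearity: E[X] = C(248, 3)·p³ ≈ 2511496 · 8.32466e-03 ≈ 20907.355.
Since α = 2/3 < 1, p = c/n^{2/3} ≫ 1/n is above the triangle threshold p ~ 1/n. Asymptotically E[X] ~ (c³/6)·n^{3(1−α)} = (8³/6)·n^{1} → ∞; triangles are abundant w.h.p.

E[X] ≈ 20907.355; in regime p = Θ(1/n^{2/3}) E[X] diverges (above the triangle threshold p ~ 1/n).
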